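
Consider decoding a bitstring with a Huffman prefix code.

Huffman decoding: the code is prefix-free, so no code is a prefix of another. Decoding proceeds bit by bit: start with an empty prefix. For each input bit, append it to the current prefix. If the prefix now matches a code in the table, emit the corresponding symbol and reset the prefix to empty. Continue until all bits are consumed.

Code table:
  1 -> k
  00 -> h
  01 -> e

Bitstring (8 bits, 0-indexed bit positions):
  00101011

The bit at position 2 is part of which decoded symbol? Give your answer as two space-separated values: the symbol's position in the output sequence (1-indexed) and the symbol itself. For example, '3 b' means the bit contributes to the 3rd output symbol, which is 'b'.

Answer: 2 k

Derivation:
Bit 0: prefix='0' (no match yet)
Bit 1: prefix='00' -> emit 'h', reset
Bit 2: prefix='1' -> emit 'k', reset
Bit 3: prefix='0' (no match yet)
Bit 4: prefix='01' -> emit 'e', reset
Bit 5: prefix='0' (no match yet)
Bit 6: prefix='01' -> emit 'e', reset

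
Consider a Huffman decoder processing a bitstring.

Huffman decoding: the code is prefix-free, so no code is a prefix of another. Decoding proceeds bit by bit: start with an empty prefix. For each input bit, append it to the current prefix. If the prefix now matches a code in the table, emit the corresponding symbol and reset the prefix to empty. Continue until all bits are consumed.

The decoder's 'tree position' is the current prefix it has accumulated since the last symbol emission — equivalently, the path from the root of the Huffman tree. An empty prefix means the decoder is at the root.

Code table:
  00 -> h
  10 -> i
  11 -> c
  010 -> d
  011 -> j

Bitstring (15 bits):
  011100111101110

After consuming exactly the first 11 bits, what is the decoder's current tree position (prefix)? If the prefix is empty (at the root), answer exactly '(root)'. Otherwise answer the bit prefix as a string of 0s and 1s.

Bit 0: prefix='0' (no match yet)
Bit 1: prefix='01' (no match yet)
Bit 2: prefix='011' -> emit 'j', reset
Bit 3: prefix='1' (no match yet)
Bit 4: prefix='10' -> emit 'i', reset
Bit 5: prefix='0' (no match yet)
Bit 6: prefix='01' (no match yet)
Bit 7: prefix='011' -> emit 'j', reset
Bit 8: prefix='1' (no match yet)
Bit 9: prefix='11' -> emit 'c', reset
Bit 10: prefix='0' (no match yet)

Answer: 0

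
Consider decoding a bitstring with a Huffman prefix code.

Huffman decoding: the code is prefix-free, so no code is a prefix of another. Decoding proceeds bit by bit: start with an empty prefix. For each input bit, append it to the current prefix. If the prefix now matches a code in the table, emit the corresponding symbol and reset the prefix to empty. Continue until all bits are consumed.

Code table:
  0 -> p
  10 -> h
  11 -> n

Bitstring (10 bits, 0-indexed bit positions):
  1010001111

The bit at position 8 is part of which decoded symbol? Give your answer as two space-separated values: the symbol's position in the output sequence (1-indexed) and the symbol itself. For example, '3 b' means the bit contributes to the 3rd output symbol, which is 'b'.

Bit 0: prefix='1' (no match yet)
Bit 1: prefix='10' -> emit 'h', reset
Bit 2: prefix='1' (no match yet)
Bit 3: prefix='10' -> emit 'h', reset
Bit 4: prefix='0' -> emit 'p', reset
Bit 5: prefix='0' -> emit 'p', reset
Bit 6: prefix='1' (no match yet)
Bit 7: prefix='11' -> emit 'n', reset
Bit 8: prefix='1' (no match yet)
Bit 9: prefix='11' -> emit 'n', reset

Answer: 6 n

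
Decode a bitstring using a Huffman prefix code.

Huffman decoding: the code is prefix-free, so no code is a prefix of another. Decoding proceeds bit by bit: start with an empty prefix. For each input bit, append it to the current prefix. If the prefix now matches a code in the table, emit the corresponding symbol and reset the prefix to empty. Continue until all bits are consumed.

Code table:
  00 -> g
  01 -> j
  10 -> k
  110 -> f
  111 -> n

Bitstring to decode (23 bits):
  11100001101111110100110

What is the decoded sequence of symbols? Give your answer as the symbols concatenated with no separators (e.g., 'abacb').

Answer: nggfnnjgf

Derivation:
Bit 0: prefix='1' (no match yet)
Bit 1: prefix='11' (no match yet)
Bit 2: prefix='111' -> emit 'n', reset
Bit 3: prefix='0' (no match yet)
Bit 4: prefix='00' -> emit 'g', reset
Bit 5: prefix='0' (no match yet)
Bit 6: prefix='00' -> emit 'g', reset
Bit 7: prefix='1' (no match yet)
Bit 8: prefix='11' (no match yet)
Bit 9: prefix='110' -> emit 'f', reset
Bit 10: prefix='1' (no match yet)
Bit 11: prefix='11' (no match yet)
Bit 12: prefix='111' -> emit 'n', reset
Bit 13: prefix='1' (no match yet)
Bit 14: prefix='11' (no match yet)
Bit 15: prefix='111' -> emit 'n', reset
Bit 16: prefix='0' (no match yet)
Bit 17: prefix='01' -> emit 'j', reset
Bit 18: prefix='0' (no match yet)
Bit 19: prefix='00' -> emit 'g', reset
Bit 20: prefix='1' (no match yet)
Bit 21: prefix='11' (no match yet)
Bit 22: prefix='110' -> emit 'f', reset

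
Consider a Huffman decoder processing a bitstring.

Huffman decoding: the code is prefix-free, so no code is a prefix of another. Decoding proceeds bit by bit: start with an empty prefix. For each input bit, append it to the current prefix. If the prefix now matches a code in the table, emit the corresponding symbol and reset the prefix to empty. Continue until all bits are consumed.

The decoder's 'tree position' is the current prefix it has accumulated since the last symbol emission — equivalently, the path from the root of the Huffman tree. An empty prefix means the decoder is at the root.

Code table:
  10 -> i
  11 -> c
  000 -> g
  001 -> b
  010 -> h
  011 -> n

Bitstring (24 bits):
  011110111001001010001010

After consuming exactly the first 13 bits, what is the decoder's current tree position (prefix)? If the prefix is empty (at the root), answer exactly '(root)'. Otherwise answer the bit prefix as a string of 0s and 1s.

Answer: (root)

Derivation:
Bit 0: prefix='0' (no match yet)
Bit 1: prefix='01' (no match yet)
Bit 2: prefix='011' -> emit 'n', reset
Bit 3: prefix='1' (no match yet)
Bit 4: prefix='11' -> emit 'c', reset
Bit 5: prefix='0' (no match yet)
Bit 6: prefix='01' (no match yet)
Bit 7: prefix='011' -> emit 'n', reset
Bit 8: prefix='1' (no match yet)
Bit 9: prefix='10' -> emit 'i', reset
Bit 10: prefix='0' (no match yet)
Bit 11: prefix='01' (no match yet)
Bit 12: prefix='010' -> emit 'h', reset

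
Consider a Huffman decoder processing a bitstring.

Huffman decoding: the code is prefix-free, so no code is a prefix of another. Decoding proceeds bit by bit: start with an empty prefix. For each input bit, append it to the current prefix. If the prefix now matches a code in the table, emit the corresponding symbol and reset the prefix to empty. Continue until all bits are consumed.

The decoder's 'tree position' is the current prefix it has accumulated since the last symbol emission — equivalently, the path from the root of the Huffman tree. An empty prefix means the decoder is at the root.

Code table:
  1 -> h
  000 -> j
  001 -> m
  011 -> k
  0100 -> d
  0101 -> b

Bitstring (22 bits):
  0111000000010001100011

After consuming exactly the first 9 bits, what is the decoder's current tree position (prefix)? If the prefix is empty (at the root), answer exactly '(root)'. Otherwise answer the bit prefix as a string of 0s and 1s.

Bit 0: prefix='0' (no match yet)
Bit 1: prefix='01' (no match yet)
Bit 2: prefix='011' -> emit 'k', reset
Bit 3: prefix='1' -> emit 'h', reset
Bit 4: prefix='0' (no match yet)
Bit 5: prefix='00' (no match yet)
Bit 6: prefix='000' -> emit 'j', reset
Bit 7: prefix='0' (no match yet)
Bit 8: prefix='00' (no match yet)

Answer: 00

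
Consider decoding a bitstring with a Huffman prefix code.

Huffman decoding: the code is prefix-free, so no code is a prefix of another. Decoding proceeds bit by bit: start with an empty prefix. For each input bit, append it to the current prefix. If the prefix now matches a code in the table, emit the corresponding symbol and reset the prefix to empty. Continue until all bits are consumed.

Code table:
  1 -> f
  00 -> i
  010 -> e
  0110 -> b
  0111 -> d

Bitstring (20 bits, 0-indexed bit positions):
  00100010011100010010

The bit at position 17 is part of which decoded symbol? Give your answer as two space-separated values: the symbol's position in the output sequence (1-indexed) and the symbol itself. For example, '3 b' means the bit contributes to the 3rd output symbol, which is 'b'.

Bit 0: prefix='0' (no match yet)
Bit 1: prefix='00' -> emit 'i', reset
Bit 2: prefix='1' -> emit 'f', reset
Bit 3: prefix='0' (no match yet)
Bit 4: prefix='00' -> emit 'i', reset
Bit 5: prefix='0' (no match yet)
Bit 6: prefix='01' (no match yet)
Bit 7: prefix='010' -> emit 'e', reset
Bit 8: prefix='0' (no match yet)
Bit 9: prefix='01' (no match yet)
Bit 10: prefix='011' (no match yet)
Bit 11: prefix='0111' -> emit 'd', reset
Bit 12: prefix='0' (no match yet)
Bit 13: prefix='00' -> emit 'i', reset
Bit 14: prefix='0' (no match yet)
Bit 15: prefix='01' (no match yet)
Bit 16: prefix='010' -> emit 'e', reset
Bit 17: prefix='0' (no match yet)
Bit 18: prefix='01' (no match yet)
Bit 19: prefix='010' -> emit 'e', reset

Answer: 8 e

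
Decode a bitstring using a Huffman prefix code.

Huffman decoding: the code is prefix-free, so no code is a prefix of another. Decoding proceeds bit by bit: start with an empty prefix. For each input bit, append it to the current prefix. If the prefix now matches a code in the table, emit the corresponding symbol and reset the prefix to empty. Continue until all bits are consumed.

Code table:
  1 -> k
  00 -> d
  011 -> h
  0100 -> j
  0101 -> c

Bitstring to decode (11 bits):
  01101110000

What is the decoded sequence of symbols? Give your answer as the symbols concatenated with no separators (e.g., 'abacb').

Bit 0: prefix='0' (no match yet)
Bit 1: prefix='01' (no match yet)
Bit 2: prefix='011' -> emit 'h', reset
Bit 3: prefix='0' (no match yet)
Bit 4: prefix='01' (no match yet)
Bit 5: prefix='011' -> emit 'h', reset
Bit 6: prefix='1' -> emit 'k', reset
Bit 7: prefix='0' (no match yet)
Bit 8: prefix='00' -> emit 'd', reset
Bit 9: prefix='0' (no match yet)
Bit 10: prefix='00' -> emit 'd', reset

Answer: hhkdd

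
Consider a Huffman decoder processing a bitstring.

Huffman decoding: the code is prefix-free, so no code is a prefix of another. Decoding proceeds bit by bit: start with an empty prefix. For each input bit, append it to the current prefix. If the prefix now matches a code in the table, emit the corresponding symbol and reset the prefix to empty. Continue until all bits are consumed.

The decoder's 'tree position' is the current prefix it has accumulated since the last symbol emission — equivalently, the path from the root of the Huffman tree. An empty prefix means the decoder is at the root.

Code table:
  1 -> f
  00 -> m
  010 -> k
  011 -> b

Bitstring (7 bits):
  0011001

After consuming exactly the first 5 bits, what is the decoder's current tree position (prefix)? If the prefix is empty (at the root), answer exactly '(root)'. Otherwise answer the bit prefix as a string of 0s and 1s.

Bit 0: prefix='0' (no match yet)
Bit 1: prefix='00' -> emit 'm', reset
Bit 2: prefix='1' -> emit 'f', reset
Bit 3: prefix='1' -> emit 'f', reset
Bit 4: prefix='0' (no match yet)

Answer: 0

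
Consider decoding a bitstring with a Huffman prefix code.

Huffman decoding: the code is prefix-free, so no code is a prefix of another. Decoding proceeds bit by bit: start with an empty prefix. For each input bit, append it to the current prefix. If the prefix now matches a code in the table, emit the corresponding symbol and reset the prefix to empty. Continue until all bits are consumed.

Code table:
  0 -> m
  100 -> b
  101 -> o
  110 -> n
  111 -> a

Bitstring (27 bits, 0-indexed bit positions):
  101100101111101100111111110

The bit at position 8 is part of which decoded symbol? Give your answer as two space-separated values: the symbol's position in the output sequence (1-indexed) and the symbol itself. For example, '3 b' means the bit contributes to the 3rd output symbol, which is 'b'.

Answer: 3 o

Derivation:
Bit 0: prefix='1' (no match yet)
Bit 1: prefix='10' (no match yet)
Bit 2: prefix='101' -> emit 'o', reset
Bit 3: prefix='1' (no match yet)
Bit 4: prefix='10' (no match yet)
Bit 5: prefix='100' -> emit 'b', reset
Bit 6: prefix='1' (no match yet)
Bit 7: prefix='10' (no match yet)
Bit 8: prefix='101' -> emit 'o', reset
Bit 9: prefix='1' (no match yet)
Bit 10: prefix='11' (no match yet)
Bit 11: prefix='111' -> emit 'a', reset
Bit 12: prefix='1' (no match yet)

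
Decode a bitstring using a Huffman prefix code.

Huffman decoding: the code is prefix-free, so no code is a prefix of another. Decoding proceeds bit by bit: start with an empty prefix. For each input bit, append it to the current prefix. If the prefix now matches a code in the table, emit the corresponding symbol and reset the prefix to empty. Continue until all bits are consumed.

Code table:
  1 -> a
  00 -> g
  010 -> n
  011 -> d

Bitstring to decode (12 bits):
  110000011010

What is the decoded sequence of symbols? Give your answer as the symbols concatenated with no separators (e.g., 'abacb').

Bit 0: prefix='1' -> emit 'a', reset
Bit 1: prefix='1' -> emit 'a', reset
Bit 2: prefix='0' (no match yet)
Bit 3: prefix='00' -> emit 'g', reset
Bit 4: prefix='0' (no match yet)
Bit 5: prefix='00' -> emit 'g', reset
Bit 6: prefix='0' (no match yet)
Bit 7: prefix='01' (no match yet)
Bit 8: prefix='011' -> emit 'd', reset
Bit 9: prefix='0' (no match yet)
Bit 10: prefix='01' (no match yet)
Bit 11: prefix='010' -> emit 'n', reset

Answer: aaggdn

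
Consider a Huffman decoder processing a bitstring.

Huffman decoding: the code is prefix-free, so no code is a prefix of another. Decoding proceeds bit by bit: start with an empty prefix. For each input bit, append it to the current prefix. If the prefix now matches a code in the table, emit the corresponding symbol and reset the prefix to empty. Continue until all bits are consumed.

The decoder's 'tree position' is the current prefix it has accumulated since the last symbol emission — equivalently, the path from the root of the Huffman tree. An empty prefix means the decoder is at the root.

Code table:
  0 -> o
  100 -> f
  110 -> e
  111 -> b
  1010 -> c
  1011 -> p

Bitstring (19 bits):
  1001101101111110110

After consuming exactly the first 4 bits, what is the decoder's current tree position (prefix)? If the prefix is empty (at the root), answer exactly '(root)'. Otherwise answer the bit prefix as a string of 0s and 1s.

Bit 0: prefix='1' (no match yet)
Bit 1: prefix='10' (no match yet)
Bit 2: prefix='100' -> emit 'f', reset
Bit 3: prefix='1' (no match yet)

Answer: 1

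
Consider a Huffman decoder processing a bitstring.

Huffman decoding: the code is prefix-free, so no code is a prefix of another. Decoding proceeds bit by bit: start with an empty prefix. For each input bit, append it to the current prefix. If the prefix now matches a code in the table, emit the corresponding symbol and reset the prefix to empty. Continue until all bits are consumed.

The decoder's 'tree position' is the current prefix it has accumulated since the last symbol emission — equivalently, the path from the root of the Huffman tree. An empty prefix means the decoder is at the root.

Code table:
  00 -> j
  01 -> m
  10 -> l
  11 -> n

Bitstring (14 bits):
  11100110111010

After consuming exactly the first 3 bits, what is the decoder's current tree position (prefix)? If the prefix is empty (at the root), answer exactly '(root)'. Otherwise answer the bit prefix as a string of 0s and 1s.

Answer: 1

Derivation:
Bit 0: prefix='1' (no match yet)
Bit 1: prefix='11' -> emit 'n', reset
Bit 2: prefix='1' (no match yet)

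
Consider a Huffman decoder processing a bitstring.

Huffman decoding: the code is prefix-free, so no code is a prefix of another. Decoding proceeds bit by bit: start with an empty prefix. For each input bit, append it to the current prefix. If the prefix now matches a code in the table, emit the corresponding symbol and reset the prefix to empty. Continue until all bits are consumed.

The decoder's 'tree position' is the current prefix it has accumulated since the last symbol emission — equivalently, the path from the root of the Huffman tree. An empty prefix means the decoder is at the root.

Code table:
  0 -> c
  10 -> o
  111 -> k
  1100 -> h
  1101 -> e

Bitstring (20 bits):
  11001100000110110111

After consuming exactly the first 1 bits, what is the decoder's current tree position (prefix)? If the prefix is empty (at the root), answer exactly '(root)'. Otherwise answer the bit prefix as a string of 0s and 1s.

Bit 0: prefix='1' (no match yet)

Answer: 1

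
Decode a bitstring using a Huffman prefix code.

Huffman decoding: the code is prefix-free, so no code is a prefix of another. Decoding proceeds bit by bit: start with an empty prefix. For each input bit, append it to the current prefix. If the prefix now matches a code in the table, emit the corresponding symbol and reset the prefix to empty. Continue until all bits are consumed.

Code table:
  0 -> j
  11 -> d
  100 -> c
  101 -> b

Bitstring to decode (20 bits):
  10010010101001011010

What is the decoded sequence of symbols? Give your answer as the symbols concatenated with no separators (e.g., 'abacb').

Answer: ccbjcbbj

Derivation:
Bit 0: prefix='1' (no match yet)
Bit 1: prefix='10' (no match yet)
Bit 2: prefix='100' -> emit 'c', reset
Bit 3: prefix='1' (no match yet)
Bit 4: prefix='10' (no match yet)
Bit 5: prefix='100' -> emit 'c', reset
Bit 6: prefix='1' (no match yet)
Bit 7: prefix='10' (no match yet)
Bit 8: prefix='101' -> emit 'b', reset
Bit 9: prefix='0' -> emit 'j', reset
Bit 10: prefix='1' (no match yet)
Bit 11: prefix='10' (no match yet)
Bit 12: prefix='100' -> emit 'c', reset
Bit 13: prefix='1' (no match yet)
Bit 14: prefix='10' (no match yet)
Bit 15: prefix='101' -> emit 'b', reset
Bit 16: prefix='1' (no match yet)
Bit 17: prefix='10' (no match yet)
Bit 18: prefix='101' -> emit 'b', reset
Bit 19: prefix='0' -> emit 'j', reset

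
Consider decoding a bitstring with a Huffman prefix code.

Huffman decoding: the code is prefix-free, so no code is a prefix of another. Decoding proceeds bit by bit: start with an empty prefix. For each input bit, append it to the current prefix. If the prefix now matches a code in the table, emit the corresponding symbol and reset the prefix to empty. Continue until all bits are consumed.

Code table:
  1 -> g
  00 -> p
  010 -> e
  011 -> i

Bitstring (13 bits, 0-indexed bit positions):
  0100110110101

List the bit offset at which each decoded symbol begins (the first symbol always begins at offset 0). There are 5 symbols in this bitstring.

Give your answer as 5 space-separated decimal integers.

Answer: 0 3 6 9 12

Derivation:
Bit 0: prefix='0' (no match yet)
Bit 1: prefix='01' (no match yet)
Bit 2: prefix='010' -> emit 'e', reset
Bit 3: prefix='0' (no match yet)
Bit 4: prefix='01' (no match yet)
Bit 5: prefix='011' -> emit 'i', reset
Bit 6: prefix='0' (no match yet)
Bit 7: prefix='01' (no match yet)
Bit 8: prefix='011' -> emit 'i', reset
Bit 9: prefix='0' (no match yet)
Bit 10: prefix='01' (no match yet)
Bit 11: prefix='010' -> emit 'e', reset
Bit 12: prefix='1' -> emit 'g', reset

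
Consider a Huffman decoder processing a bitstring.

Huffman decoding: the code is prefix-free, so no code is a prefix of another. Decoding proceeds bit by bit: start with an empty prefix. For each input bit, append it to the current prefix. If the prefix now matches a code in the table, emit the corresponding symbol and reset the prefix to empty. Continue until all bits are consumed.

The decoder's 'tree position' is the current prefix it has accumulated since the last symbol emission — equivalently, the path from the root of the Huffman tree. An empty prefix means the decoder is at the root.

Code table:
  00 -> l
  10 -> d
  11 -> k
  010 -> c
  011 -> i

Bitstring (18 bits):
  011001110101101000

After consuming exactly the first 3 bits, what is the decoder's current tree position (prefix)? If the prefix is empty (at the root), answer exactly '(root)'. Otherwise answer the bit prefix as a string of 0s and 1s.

Answer: (root)

Derivation:
Bit 0: prefix='0' (no match yet)
Bit 1: prefix='01' (no match yet)
Bit 2: prefix='011' -> emit 'i', reset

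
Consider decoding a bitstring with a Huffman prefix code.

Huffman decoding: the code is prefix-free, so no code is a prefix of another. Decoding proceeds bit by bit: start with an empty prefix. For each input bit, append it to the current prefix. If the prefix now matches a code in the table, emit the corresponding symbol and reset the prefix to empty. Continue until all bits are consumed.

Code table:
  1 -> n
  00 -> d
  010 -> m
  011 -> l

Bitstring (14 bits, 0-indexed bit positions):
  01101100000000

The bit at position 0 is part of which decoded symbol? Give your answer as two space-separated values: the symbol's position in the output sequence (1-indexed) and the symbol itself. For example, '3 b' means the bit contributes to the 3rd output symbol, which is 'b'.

Answer: 1 l

Derivation:
Bit 0: prefix='0' (no match yet)
Bit 1: prefix='01' (no match yet)
Bit 2: prefix='011' -> emit 'l', reset
Bit 3: prefix='0' (no match yet)
Bit 4: prefix='01' (no match yet)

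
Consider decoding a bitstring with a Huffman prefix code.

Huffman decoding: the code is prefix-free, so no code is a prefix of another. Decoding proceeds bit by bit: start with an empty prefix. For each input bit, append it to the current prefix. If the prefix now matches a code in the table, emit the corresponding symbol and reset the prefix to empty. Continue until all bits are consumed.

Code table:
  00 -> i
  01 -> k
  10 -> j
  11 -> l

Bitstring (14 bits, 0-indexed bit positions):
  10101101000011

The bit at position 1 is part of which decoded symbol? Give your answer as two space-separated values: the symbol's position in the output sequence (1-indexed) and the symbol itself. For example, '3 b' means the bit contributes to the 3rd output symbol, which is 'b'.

Answer: 1 j

Derivation:
Bit 0: prefix='1' (no match yet)
Bit 1: prefix='10' -> emit 'j', reset
Bit 2: prefix='1' (no match yet)
Bit 3: prefix='10' -> emit 'j', reset
Bit 4: prefix='1' (no match yet)
Bit 5: prefix='11' -> emit 'l', reset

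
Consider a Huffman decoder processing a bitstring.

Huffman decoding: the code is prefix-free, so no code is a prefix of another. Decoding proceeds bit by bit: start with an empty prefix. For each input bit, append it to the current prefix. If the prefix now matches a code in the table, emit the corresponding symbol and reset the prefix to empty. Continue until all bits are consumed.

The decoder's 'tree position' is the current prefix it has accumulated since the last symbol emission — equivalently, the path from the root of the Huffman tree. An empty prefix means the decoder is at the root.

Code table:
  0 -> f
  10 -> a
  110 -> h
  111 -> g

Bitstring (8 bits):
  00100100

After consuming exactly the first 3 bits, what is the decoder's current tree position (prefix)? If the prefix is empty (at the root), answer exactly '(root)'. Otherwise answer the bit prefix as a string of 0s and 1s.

Bit 0: prefix='0' -> emit 'f', reset
Bit 1: prefix='0' -> emit 'f', reset
Bit 2: prefix='1' (no match yet)

Answer: 1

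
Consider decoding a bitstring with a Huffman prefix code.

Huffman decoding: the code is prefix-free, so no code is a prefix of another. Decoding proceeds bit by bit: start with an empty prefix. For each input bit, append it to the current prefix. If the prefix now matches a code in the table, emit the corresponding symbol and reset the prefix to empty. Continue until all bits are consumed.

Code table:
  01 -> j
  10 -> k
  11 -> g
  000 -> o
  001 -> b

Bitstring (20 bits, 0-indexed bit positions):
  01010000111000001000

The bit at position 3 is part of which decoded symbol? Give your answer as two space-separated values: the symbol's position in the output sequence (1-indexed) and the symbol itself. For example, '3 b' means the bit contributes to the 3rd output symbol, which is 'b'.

Answer: 2 j

Derivation:
Bit 0: prefix='0' (no match yet)
Bit 1: prefix='01' -> emit 'j', reset
Bit 2: prefix='0' (no match yet)
Bit 3: prefix='01' -> emit 'j', reset
Bit 4: prefix='0' (no match yet)
Bit 5: prefix='00' (no match yet)
Bit 6: prefix='000' -> emit 'o', reset
Bit 7: prefix='0' (no match yet)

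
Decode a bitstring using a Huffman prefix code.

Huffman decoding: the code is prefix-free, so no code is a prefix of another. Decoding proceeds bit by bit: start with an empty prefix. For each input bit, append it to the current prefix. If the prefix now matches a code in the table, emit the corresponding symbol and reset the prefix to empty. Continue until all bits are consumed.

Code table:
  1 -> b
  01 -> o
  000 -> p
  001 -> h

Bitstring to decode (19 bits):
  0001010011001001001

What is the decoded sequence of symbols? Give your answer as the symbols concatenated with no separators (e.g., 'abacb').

Bit 0: prefix='0' (no match yet)
Bit 1: prefix='00' (no match yet)
Bit 2: prefix='000' -> emit 'p', reset
Bit 3: prefix='1' -> emit 'b', reset
Bit 4: prefix='0' (no match yet)
Bit 5: prefix='01' -> emit 'o', reset
Bit 6: prefix='0' (no match yet)
Bit 7: prefix='00' (no match yet)
Bit 8: prefix='001' -> emit 'h', reset
Bit 9: prefix='1' -> emit 'b', reset
Bit 10: prefix='0' (no match yet)
Bit 11: prefix='00' (no match yet)
Bit 12: prefix='001' -> emit 'h', reset
Bit 13: prefix='0' (no match yet)
Bit 14: prefix='00' (no match yet)
Bit 15: prefix='001' -> emit 'h', reset
Bit 16: prefix='0' (no match yet)
Bit 17: prefix='00' (no match yet)
Bit 18: prefix='001' -> emit 'h', reset

Answer: pbohbhhh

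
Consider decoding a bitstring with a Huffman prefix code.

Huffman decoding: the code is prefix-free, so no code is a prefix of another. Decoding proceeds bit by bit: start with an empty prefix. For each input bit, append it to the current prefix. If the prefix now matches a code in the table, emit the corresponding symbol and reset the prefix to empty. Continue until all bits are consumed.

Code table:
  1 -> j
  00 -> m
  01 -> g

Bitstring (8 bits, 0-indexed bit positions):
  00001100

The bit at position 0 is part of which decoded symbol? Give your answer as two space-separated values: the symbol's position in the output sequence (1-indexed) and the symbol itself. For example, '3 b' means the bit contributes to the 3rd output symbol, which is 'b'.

Answer: 1 m

Derivation:
Bit 0: prefix='0' (no match yet)
Bit 1: prefix='00' -> emit 'm', reset
Bit 2: prefix='0' (no match yet)
Bit 3: prefix='00' -> emit 'm', reset
Bit 4: prefix='1' -> emit 'j', reset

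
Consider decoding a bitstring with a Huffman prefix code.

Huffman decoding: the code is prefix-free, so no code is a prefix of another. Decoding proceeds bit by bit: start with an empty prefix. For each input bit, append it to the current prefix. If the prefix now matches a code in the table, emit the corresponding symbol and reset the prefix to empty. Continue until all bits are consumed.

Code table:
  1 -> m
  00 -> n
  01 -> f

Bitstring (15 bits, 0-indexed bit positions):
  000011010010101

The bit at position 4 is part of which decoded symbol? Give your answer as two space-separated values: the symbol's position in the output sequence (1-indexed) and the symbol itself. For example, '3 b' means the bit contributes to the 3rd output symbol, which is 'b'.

Bit 0: prefix='0' (no match yet)
Bit 1: prefix='00' -> emit 'n', reset
Bit 2: prefix='0' (no match yet)
Bit 3: prefix='00' -> emit 'n', reset
Bit 4: prefix='1' -> emit 'm', reset
Bit 5: prefix='1' -> emit 'm', reset
Bit 6: prefix='0' (no match yet)
Bit 7: prefix='01' -> emit 'f', reset
Bit 8: prefix='0' (no match yet)

Answer: 3 m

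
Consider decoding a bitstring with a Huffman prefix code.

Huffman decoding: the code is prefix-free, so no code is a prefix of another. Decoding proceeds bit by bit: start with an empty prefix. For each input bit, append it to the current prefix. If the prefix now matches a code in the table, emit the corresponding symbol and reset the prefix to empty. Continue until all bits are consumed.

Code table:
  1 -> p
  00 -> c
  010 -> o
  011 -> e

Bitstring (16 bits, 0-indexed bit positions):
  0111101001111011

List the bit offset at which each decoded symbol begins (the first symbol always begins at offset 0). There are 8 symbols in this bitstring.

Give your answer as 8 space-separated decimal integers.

Answer: 0 3 4 5 8 11 12 13

Derivation:
Bit 0: prefix='0' (no match yet)
Bit 1: prefix='01' (no match yet)
Bit 2: prefix='011' -> emit 'e', reset
Bit 3: prefix='1' -> emit 'p', reset
Bit 4: prefix='1' -> emit 'p', reset
Bit 5: prefix='0' (no match yet)
Bit 6: prefix='01' (no match yet)
Bit 7: prefix='010' -> emit 'o', reset
Bit 8: prefix='0' (no match yet)
Bit 9: prefix='01' (no match yet)
Bit 10: prefix='011' -> emit 'e', reset
Bit 11: prefix='1' -> emit 'p', reset
Bit 12: prefix='1' -> emit 'p', reset
Bit 13: prefix='0' (no match yet)
Bit 14: prefix='01' (no match yet)
Bit 15: prefix='011' -> emit 'e', reset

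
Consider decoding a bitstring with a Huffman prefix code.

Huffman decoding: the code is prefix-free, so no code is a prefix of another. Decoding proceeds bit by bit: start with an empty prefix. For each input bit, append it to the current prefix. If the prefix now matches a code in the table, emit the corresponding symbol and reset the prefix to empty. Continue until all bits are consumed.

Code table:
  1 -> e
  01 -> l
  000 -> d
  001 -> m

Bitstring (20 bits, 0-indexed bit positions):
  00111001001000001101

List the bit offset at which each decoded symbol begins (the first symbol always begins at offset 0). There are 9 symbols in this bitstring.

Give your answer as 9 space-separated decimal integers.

Answer: 0 3 4 5 8 11 14 17 18

Derivation:
Bit 0: prefix='0' (no match yet)
Bit 1: prefix='00' (no match yet)
Bit 2: prefix='001' -> emit 'm', reset
Bit 3: prefix='1' -> emit 'e', reset
Bit 4: prefix='1' -> emit 'e', reset
Bit 5: prefix='0' (no match yet)
Bit 6: prefix='00' (no match yet)
Bit 7: prefix='001' -> emit 'm', reset
Bit 8: prefix='0' (no match yet)
Bit 9: prefix='00' (no match yet)
Bit 10: prefix='001' -> emit 'm', reset
Bit 11: prefix='0' (no match yet)
Bit 12: prefix='00' (no match yet)
Bit 13: prefix='000' -> emit 'd', reset
Bit 14: prefix='0' (no match yet)
Bit 15: prefix='00' (no match yet)
Bit 16: prefix='001' -> emit 'm', reset
Bit 17: prefix='1' -> emit 'e', reset
Bit 18: prefix='0' (no match yet)
Bit 19: prefix='01' -> emit 'l', reset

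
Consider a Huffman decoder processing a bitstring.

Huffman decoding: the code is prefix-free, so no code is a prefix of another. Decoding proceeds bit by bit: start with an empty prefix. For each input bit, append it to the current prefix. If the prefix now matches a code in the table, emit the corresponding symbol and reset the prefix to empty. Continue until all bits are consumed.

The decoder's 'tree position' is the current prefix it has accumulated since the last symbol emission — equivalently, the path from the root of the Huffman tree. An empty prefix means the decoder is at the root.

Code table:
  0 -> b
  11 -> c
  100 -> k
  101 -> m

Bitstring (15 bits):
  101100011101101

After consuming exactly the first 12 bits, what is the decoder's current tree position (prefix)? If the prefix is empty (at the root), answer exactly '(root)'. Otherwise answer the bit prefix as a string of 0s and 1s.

Answer: (root)

Derivation:
Bit 0: prefix='1' (no match yet)
Bit 1: prefix='10' (no match yet)
Bit 2: prefix='101' -> emit 'm', reset
Bit 3: prefix='1' (no match yet)
Bit 4: prefix='10' (no match yet)
Bit 5: prefix='100' -> emit 'k', reset
Bit 6: prefix='0' -> emit 'b', reset
Bit 7: prefix='1' (no match yet)
Bit 8: prefix='11' -> emit 'c', reset
Bit 9: prefix='1' (no match yet)
Bit 10: prefix='10' (no match yet)
Bit 11: prefix='101' -> emit 'm', reset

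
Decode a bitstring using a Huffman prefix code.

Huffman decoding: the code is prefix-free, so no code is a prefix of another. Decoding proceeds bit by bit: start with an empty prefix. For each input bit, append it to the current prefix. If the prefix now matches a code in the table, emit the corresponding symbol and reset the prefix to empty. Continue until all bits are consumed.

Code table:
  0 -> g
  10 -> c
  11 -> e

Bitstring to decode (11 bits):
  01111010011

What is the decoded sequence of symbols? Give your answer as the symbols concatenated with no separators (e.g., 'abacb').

Answer: geegcge

Derivation:
Bit 0: prefix='0' -> emit 'g', reset
Bit 1: prefix='1' (no match yet)
Bit 2: prefix='11' -> emit 'e', reset
Bit 3: prefix='1' (no match yet)
Bit 4: prefix='11' -> emit 'e', reset
Bit 5: prefix='0' -> emit 'g', reset
Bit 6: prefix='1' (no match yet)
Bit 7: prefix='10' -> emit 'c', reset
Bit 8: prefix='0' -> emit 'g', reset
Bit 9: prefix='1' (no match yet)
Bit 10: prefix='11' -> emit 'e', reset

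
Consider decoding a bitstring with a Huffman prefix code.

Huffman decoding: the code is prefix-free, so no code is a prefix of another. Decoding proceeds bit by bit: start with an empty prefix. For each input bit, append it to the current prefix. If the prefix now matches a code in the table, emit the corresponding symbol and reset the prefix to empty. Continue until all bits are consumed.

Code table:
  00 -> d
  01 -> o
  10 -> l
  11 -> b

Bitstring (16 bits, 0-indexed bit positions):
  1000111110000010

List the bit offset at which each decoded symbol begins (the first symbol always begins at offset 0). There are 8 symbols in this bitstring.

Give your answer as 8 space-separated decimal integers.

Answer: 0 2 4 6 8 10 12 14

Derivation:
Bit 0: prefix='1' (no match yet)
Bit 1: prefix='10' -> emit 'l', reset
Bit 2: prefix='0' (no match yet)
Bit 3: prefix='00' -> emit 'd', reset
Bit 4: prefix='1' (no match yet)
Bit 5: prefix='11' -> emit 'b', reset
Bit 6: prefix='1' (no match yet)
Bit 7: prefix='11' -> emit 'b', reset
Bit 8: prefix='1' (no match yet)
Bit 9: prefix='10' -> emit 'l', reset
Bit 10: prefix='0' (no match yet)
Bit 11: prefix='00' -> emit 'd', reset
Bit 12: prefix='0' (no match yet)
Bit 13: prefix='00' -> emit 'd', reset
Bit 14: prefix='1' (no match yet)
Bit 15: prefix='10' -> emit 'l', reset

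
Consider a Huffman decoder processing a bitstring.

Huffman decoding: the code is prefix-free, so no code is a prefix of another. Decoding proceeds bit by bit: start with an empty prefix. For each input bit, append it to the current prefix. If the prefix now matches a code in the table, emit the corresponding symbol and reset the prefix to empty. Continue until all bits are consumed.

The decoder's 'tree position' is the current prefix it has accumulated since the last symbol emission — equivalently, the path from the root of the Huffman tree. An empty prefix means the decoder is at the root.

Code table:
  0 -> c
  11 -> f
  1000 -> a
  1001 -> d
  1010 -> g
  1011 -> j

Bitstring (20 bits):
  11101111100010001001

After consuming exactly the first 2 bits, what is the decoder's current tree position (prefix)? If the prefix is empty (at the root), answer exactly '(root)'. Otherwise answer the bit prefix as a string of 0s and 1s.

Answer: (root)

Derivation:
Bit 0: prefix='1' (no match yet)
Bit 1: prefix='11' -> emit 'f', reset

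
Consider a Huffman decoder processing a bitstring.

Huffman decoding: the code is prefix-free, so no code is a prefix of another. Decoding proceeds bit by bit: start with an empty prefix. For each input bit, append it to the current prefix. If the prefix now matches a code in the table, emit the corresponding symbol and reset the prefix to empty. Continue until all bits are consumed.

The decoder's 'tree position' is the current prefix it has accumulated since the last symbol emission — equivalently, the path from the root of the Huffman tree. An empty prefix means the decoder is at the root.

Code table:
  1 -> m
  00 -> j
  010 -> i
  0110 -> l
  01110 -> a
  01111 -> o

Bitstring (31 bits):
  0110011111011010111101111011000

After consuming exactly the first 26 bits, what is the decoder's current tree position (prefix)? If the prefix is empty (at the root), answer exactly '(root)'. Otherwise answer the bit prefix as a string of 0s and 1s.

Answer: 0

Derivation:
Bit 0: prefix='0' (no match yet)
Bit 1: prefix='01' (no match yet)
Bit 2: prefix='011' (no match yet)
Bit 3: prefix='0110' -> emit 'l', reset
Bit 4: prefix='0' (no match yet)
Bit 5: prefix='01' (no match yet)
Bit 6: prefix='011' (no match yet)
Bit 7: prefix='0111' (no match yet)
Bit 8: prefix='01111' -> emit 'o', reset
Bit 9: prefix='1' -> emit 'm', reset
Bit 10: prefix='0' (no match yet)
Bit 11: prefix='01' (no match yet)
Bit 12: prefix='011' (no match yet)
Bit 13: prefix='0110' -> emit 'l', reset
Bit 14: prefix='1' -> emit 'm', reset
Bit 15: prefix='0' (no match yet)
Bit 16: prefix='01' (no match yet)
Bit 17: prefix='011' (no match yet)
Bit 18: prefix='0111' (no match yet)
Bit 19: prefix='01111' -> emit 'o', reset
Bit 20: prefix='0' (no match yet)
Bit 21: prefix='01' (no match yet)
Bit 22: prefix='011' (no match yet)
Bit 23: prefix='0111' (no match yet)
Bit 24: prefix='01111' -> emit 'o', reset
Bit 25: prefix='0' (no match yet)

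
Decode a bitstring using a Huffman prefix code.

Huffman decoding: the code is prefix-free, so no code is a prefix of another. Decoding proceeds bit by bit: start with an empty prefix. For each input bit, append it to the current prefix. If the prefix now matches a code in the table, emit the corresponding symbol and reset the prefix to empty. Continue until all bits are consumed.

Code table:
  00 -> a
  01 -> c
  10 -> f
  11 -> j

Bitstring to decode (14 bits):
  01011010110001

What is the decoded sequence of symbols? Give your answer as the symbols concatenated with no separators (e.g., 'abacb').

Bit 0: prefix='0' (no match yet)
Bit 1: prefix='01' -> emit 'c', reset
Bit 2: prefix='0' (no match yet)
Bit 3: prefix='01' -> emit 'c', reset
Bit 4: prefix='1' (no match yet)
Bit 5: prefix='10' -> emit 'f', reset
Bit 6: prefix='1' (no match yet)
Bit 7: prefix='10' -> emit 'f', reset
Bit 8: prefix='1' (no match yet)
Bit 9: prefix='11' -> emit 'j', reset
Bit 10: prefix='0' (no match yet)
Bit 11: prefix='00' -> emit 'a', reset
Bit 12: prefix='0' (no match yet)
Bit 13: prefix='01' -> emit 'c', reset

Answer: ccffjac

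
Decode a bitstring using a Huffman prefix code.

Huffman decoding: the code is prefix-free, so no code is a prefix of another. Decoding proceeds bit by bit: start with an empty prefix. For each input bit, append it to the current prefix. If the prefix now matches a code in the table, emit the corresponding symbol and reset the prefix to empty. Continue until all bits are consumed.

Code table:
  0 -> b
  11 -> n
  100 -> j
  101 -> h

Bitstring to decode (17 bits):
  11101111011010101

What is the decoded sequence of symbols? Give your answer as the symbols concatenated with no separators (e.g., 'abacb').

Answer: nhnhhbh

Derivation:
Bit 0: prefix='1' (no match yet)
Bit 1: prefix='11' -> emit 'n', reset
Bit 2: prefix='1' (no match yet)
Bit 3: prefix='10' (no match yet)
Bit 4: prefix='101' -> emit 'h', reset
Bit 5: prefix='1' (no match yet)
Bit 6: prefix='11' -> emit 'n', reset
Bit 7: prefix='1' (no match yet)
Bit 8: prefix='10' (no match yet)
Bit 9: prefix='101' -> emit 'h', reset
Bit 10: prefix='1' (no match yet)
Bit 11: prefix='10' (no match yet)
Bit 12: prefix='101' -> emit 'h', reset
Bit 13: prefix='0' -> emit 'b', reset
Bit 14: prefix='1' (no match yet)
Bit 15: prefix='10' (no match yet)
Bit 16: prefix='101' -> emit 'h', reset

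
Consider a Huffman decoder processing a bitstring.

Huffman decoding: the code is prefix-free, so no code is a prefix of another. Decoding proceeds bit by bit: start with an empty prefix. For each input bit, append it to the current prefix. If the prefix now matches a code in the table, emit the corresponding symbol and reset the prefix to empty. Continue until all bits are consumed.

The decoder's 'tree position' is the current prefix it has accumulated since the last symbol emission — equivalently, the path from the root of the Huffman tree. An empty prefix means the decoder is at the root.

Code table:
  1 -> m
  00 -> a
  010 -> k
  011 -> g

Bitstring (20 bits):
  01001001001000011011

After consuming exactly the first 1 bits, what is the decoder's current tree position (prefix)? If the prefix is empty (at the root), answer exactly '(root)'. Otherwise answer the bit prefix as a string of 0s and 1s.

Answer: 0

Derivation:
Bit 0: prefix='0' (no match yet)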